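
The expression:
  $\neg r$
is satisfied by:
  {r: False}


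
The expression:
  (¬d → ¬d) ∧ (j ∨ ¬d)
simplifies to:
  j ∨ ¬d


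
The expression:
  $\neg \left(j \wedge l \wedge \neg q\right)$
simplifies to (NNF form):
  $q \vee \neg j \vee \neg l$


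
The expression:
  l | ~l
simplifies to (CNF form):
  True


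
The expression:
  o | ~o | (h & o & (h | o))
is always true.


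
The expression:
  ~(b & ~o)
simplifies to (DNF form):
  o | ~b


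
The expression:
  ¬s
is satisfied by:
  {s: False}


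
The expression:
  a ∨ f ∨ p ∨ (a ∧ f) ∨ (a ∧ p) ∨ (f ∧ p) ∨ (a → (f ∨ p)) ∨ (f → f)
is always true.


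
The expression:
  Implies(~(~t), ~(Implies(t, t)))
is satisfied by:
  {t: False}


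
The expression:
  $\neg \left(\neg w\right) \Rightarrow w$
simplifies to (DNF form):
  $\text{True}$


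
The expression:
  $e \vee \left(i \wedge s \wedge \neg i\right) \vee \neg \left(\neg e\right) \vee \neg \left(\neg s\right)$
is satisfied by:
  {e: True, s: True}
  {e: True, s: False}
  {s: True, e: False}


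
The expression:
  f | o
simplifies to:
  f | o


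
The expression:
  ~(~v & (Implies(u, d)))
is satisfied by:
  {v: True, u: True, d: False}
  {v: True, d: False, u: False}
  {v: True, u: True, d: True}
  {v: True, d: True, u: False}
  {u: True, d: False, v: False}


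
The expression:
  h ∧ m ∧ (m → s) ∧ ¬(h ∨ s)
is never true.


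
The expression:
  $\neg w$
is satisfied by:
  {w: False}


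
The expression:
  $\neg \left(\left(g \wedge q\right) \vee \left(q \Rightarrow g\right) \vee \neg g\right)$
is never true.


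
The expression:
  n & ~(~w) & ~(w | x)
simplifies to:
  False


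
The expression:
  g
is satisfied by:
  {g: True}


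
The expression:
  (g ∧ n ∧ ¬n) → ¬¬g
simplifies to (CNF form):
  True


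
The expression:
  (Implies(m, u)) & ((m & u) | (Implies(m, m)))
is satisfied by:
  {u: True, m: False}
  {m: False, u: False}
  {m: True, u: True}


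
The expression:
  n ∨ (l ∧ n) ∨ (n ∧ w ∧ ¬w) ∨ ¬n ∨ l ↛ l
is always true.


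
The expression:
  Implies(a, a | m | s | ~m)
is always true.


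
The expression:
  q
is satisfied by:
  {q: True}


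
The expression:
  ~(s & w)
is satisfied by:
  {s: False, w: False}
  {w: True, s: False}
  {s: True, w: False}


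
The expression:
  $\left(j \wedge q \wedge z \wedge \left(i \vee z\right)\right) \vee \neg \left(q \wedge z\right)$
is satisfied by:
  {j: True, q: False, z: False}
  {j: False, q: False, z: False}
  {z: True, j: True, q: False}
  {z: True, j: False, q: False}
  {q: True, j: True, z: False}
  {q: True, j: False, z: False}
  {q: True, z: True, j: True}


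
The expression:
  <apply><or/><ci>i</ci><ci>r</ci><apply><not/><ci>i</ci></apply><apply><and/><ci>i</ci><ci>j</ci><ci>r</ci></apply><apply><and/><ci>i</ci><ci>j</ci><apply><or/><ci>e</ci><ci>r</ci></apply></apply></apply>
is always true.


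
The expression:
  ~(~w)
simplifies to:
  w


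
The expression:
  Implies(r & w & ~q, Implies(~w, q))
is always true.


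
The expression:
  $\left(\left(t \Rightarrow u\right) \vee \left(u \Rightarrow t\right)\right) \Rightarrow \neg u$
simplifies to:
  $\neg u$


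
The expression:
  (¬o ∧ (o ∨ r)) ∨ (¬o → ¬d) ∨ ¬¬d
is always true.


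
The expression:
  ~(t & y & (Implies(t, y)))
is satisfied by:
  {t: False, y: False}
  {y: True, t: False}
  {t: True, y: False}


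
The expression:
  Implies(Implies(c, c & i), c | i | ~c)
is always true.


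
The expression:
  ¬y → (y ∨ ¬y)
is always true.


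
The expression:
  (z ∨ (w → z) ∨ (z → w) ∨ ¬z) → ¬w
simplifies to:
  ¬w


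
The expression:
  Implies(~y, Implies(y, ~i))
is always true.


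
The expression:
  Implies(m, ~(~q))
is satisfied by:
  {q: True, m: False}
  {m: False, q: False}
  {m: True, q: True}


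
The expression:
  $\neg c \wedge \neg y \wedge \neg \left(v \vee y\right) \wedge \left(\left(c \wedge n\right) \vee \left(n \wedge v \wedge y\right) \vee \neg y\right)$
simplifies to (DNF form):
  $\neg c \wedge \neg v \wedge \neg y$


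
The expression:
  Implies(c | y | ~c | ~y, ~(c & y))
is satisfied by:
  {c: False, y: False}
  {y: True, c: False}
  {c: True, y: False}


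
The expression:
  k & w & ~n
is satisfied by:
  {k: True, w: True, n: False}


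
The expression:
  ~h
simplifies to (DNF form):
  ~h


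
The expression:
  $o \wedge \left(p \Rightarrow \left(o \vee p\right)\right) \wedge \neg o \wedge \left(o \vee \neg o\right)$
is never true.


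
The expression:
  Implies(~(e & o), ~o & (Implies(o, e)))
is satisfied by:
  {e: True, o: False}
  {o: False, e: False}
  {o: True, e: True}


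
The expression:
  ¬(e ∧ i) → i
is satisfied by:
  {i: True}


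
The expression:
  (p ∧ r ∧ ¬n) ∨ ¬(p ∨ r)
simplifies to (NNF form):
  (p ∨ ¬r) ∧ (r ∨ ¬p) ∧ (¬n ∨ ¬r)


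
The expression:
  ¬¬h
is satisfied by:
  {h: True}


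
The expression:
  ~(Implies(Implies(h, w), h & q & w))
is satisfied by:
  {w: True, h: False, q: False}
  {w: False, h: False, q: False}
  {q: True, w: True, h: False}
  {q: True, w: False, h: False}
  {h: True, w: True, q: False}


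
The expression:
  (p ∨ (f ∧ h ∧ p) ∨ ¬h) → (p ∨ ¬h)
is always true.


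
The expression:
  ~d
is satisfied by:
  {d: False}


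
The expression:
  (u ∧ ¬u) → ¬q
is always true.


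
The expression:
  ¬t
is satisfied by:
  {t: False}


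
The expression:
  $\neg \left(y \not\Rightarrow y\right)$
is always true.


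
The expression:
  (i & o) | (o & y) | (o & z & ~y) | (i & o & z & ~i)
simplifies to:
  o & (i | y | z)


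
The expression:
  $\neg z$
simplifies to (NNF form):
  $\neg z$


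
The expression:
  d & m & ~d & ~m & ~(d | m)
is never true.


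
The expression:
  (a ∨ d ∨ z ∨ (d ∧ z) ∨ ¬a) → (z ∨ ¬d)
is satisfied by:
  {z: True, d: False}
  {d: False, z: False}
  {d: True, z: True}


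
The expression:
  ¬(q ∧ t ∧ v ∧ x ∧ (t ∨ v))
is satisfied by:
  {v: False, t: False, x: False, q: False}
  {q: True, v: False, t: False, x: False}
  {x: True, v: False, t: False, q: False}
  {q: True, x: True, v: False, t: False}
  {t: True, q: False, v: False, x: False}
  {q: True, t: True, v: False, x: False}
  {x: True, t: True, q: False, v: False}
  {q: True, x: True, t: True, v: False}
  {v: True, x: False, t: False, q: False}
  {q: True, v: True, x: False, t: False}
  {x: True, v: True, q: False, t: False}
  {q: True, x: True, v: True, t: False}
  {t: True, v: True, x: False, q: False}
  {q: True, t: True, v: True, x: False}
  {x: True, t: True, v: True, q: False}


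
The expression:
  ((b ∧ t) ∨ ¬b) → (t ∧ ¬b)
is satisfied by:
  {b: True, t: False}
  {t: True, b: False}


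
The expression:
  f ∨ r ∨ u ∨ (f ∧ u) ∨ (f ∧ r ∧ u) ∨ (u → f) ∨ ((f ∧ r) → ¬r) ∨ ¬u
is always true.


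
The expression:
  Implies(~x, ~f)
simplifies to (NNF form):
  x | ~f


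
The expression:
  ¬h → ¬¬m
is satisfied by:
  {m: True, h: True}
  {m: True, h: False}
  {h: True, m: False}


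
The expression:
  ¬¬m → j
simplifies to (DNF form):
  j ∨ ¬m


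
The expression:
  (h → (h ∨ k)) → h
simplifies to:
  h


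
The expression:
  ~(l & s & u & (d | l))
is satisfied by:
  {l: False, u: False, s: False}
  {s: True, l: False, u: False}
  {u: True, l: False, s: False}
  {s: True, u: True, l: False}
  {l: True, s: False, u: False}
  {s: True, l: True, u: False}
  {u: True, l: True, s: False}


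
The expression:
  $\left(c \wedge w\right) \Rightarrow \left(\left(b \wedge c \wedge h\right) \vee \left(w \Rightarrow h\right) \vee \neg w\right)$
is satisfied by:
  {h: True, w: False, c: False}
  {w: False, c: False, h: False}
  {h: True, c: True, w: False}
  {c: True, w: False, h: False}
  {h: True, w: True, c: False}
  {w: True, h: False, c: False}
  {h: True, c: True, w: True}


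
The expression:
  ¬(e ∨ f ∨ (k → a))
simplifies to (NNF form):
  k ∧ ¬a ∧ ¬e ∧ ¬f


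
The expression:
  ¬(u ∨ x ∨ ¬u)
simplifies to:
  False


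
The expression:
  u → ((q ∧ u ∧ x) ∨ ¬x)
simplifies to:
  q ∨ ¬u ∨ ¬x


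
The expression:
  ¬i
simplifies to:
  ¬i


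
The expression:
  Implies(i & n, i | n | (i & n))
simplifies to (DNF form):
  True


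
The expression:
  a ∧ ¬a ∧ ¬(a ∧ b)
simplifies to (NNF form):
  False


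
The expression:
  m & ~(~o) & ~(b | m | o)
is never true.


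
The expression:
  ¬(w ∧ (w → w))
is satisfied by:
  {w: False}


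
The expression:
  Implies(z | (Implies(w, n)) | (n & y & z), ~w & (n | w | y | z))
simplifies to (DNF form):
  (n & ~w) | (y & ~w) | (z & ~w) | (w & ~n & ~z)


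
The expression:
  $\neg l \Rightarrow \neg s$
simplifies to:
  $l \vee \neg s$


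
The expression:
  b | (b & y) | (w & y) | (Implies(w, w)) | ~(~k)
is always true.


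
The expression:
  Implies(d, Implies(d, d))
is always true.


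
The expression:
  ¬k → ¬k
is always true.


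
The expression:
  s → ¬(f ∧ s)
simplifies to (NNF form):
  ¬f ∨ ¬s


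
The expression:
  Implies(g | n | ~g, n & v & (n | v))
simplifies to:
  n & v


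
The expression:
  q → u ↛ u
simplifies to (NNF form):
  ¬q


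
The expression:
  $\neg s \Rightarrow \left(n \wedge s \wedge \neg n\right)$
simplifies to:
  $s$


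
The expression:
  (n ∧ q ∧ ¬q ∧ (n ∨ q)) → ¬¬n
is always true.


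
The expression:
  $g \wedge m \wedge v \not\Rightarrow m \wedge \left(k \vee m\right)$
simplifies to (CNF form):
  $\text{False}$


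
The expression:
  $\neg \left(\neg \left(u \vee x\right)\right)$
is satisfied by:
  {x: True, u: True}
  {x: True, u: False}
  {u: True, x: False}


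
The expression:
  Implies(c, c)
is always true.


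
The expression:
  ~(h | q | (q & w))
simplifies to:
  ~h & ~q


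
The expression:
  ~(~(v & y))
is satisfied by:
  {y: True, v: True}


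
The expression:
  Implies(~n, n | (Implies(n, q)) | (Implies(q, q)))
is always true.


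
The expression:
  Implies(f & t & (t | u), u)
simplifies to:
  u | ~f | ~t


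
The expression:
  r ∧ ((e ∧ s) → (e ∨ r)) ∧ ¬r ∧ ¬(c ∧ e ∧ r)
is never true.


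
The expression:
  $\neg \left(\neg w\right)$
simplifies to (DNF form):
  $w$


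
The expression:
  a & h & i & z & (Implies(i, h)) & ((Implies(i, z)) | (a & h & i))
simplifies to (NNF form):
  a & h & i & z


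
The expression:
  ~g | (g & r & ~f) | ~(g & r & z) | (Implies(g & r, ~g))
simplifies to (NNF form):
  ~f | ~g | ~r | ~z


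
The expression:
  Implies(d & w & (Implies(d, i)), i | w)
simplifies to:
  True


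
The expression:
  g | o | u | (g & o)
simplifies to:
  g | o | u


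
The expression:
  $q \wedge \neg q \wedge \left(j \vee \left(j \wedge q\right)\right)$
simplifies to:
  $\text{False}$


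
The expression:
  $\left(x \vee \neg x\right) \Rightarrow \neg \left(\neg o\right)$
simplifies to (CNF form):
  $o$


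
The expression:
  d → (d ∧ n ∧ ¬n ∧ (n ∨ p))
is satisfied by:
  {d: False}


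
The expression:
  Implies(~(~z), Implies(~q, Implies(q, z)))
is always true.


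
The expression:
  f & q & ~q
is never true.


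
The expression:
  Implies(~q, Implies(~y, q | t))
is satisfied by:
  {t: True, y: True, q: True}
  {t: True, y: True, q: False}
  {t: True, q: True, y: False}
  {t: True, q: False, y: False}
  {y: True, q: True, t: False}
  {y: True, q: False, t: False}
  {q: True, y: False, t: False}


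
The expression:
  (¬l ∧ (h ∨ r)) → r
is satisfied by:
  {r: True, l: True, h: False}
  {r: True, h: False, l: False}
  {l: True, h: False, r: False}
  {l: False, h: False, r: False}
  {r: True, l: True, h: True}
  {r: True, h: True, l: False}
  {l: True, h: True, r: False}


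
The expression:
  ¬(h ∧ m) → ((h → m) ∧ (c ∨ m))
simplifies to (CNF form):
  (c ∨ m) ∧ (m ∨ ¬h)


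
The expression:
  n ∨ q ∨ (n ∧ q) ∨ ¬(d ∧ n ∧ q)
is always true.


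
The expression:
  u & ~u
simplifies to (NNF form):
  False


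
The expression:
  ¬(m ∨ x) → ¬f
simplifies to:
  m ∨ x ∨ ¬f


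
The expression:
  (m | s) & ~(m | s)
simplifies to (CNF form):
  False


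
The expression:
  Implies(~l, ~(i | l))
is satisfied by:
  {l: True, i: False}
  {i: False, l: False}
  {i: True, l: True}


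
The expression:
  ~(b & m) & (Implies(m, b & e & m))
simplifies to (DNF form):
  ~m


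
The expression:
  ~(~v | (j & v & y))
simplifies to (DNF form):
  (v & ~j) | (v & ~y)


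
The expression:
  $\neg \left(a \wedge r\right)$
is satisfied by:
  {a: False, r: False}
  {r: True, a: False}
  {a: True, r: False}


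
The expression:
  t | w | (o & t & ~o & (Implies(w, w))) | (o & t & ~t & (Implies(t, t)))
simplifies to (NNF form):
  t | w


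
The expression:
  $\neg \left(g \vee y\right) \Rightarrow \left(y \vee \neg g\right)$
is always true.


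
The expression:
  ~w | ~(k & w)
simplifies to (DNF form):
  ~k | ~w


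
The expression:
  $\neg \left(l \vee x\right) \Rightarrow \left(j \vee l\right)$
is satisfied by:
  {x: True, l: True, j: True}
  {x: True, l: True, j: False}
  {x: True, j: True, l: False}
  {x: True, j: False, l: False}
  {l: True, j: True, x: False}
  {l: True, j: False, x: False}
  {j: True, l: False, x: False}


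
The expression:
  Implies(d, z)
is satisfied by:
  {z: True, d: False}
  {d: False, z: False}
  {d: True, z: True}


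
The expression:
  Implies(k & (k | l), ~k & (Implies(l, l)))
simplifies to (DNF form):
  ~k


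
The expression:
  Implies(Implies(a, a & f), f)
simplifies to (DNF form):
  a | f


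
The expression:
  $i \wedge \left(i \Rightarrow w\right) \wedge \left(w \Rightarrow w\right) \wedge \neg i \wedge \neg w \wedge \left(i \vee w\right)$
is never true.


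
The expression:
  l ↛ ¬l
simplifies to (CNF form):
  l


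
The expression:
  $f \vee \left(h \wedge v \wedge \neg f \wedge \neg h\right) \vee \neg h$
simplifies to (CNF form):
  $f \vee \neg h$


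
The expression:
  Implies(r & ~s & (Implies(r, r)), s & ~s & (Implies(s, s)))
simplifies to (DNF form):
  s | ~r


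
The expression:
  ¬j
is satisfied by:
  {j: False}


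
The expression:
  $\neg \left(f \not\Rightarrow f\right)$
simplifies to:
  $\text{True}$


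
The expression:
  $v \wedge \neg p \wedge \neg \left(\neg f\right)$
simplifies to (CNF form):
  $f \wedge v \wedge \neg p$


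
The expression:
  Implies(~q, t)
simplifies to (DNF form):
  q | t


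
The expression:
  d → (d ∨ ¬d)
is always true.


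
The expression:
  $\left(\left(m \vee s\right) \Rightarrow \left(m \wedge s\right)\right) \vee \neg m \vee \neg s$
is always true.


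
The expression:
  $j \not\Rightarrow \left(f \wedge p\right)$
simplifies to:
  $j \wedge \left(\neg f \vee \neg p\right)$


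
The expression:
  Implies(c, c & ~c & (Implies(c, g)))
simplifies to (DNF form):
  ~c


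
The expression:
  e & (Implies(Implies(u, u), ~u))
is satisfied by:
  {e: True, u: False}


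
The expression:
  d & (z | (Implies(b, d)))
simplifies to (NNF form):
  d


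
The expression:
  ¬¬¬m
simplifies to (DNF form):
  ¬m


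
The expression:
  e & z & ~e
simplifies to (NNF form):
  False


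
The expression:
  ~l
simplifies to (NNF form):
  ~l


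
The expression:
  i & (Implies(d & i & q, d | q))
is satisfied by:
  {i: True}


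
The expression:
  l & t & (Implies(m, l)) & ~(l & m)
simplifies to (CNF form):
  l & t & ~m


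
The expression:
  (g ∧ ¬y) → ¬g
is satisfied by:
  {y: True, g: False}
  {g: False, y: False}
  {g: True, y: True}


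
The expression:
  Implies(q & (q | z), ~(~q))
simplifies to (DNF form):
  True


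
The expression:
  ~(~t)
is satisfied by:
  {t: True}


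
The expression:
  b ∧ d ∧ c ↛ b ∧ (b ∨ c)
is never true.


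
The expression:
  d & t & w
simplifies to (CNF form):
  d & t & w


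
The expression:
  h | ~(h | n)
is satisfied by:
  {h: True, n: False}
  {n: False, h: False}
  {n: True, h: True}


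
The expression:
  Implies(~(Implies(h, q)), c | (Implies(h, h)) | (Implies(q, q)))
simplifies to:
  True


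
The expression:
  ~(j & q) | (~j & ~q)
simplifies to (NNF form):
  ~j | ~q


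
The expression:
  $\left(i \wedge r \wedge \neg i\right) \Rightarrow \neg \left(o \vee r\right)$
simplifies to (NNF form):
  $\text{True}$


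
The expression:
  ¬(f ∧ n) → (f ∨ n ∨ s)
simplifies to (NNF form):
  f ∨ n ∨ s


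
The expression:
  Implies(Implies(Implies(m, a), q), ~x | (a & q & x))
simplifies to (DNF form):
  a | ~x | (~m & ~q)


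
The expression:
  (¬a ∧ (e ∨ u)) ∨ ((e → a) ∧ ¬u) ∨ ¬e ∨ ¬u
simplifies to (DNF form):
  ¬a ∨ ¬e ∨ ¬u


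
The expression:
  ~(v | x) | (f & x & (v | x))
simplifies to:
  (f & x) | (~v & ~x)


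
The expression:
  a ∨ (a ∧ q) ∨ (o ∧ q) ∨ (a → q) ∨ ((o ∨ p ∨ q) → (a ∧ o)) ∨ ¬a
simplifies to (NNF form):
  True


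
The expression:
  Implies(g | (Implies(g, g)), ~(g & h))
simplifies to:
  ~g | ~h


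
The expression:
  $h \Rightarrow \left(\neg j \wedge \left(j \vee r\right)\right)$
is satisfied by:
  {r: True, j: False, h: False}
  {j: False, h: False, r: False}
  {r: True, j: True, h: False}
  {j: True, r: False, h: False}
  {h: True, r: True, j: False}


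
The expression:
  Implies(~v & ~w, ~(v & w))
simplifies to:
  True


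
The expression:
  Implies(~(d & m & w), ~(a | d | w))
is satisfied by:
  {m: True, w: False, d: False, a: False}
  {m: False, w: False, d: False, a: False}
  {d: True, w: True, m: True, a: False}
  {a: True, d: True, w: True, m: True}


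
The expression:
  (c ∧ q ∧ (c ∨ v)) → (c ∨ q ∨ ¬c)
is always true.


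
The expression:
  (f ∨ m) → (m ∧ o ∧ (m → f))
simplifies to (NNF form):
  (f ∨ ¬m) ∧ (m ∨ ¬f) ∧ (o ∨ ¬m)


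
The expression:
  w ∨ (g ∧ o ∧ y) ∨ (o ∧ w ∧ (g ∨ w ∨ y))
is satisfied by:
  {y: True, w: True, g: True, o: True}
  {y: True, w: True, g: True, o: False}
  {y: True, w: True, o: True, g: False}
  {y: True, w: True, o: False, g: False}
  {w: True, g: True, o: True, y: False}
  {w: True, g: True, o: False, y: False}
  {w: True, g: False, o: True, y: False}
  {w: True, g: False, o: False, y: False}
  {y: True, g: True, o: True, w: False}


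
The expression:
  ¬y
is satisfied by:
  {y: False}


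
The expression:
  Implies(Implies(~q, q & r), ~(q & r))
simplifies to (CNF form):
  ~q | ~r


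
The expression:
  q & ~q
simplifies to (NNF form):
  False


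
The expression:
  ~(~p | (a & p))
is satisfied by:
  {p: True, a: False}


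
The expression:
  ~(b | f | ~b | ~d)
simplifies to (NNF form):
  False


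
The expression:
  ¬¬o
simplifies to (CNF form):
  o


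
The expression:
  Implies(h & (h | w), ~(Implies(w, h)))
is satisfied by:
  {h: False}


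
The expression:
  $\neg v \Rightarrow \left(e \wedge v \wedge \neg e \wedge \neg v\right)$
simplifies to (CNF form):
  $v$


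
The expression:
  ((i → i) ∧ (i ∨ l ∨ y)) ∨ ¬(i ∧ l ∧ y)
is always true.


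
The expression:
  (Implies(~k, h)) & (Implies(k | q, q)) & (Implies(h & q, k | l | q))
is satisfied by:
  {q: True, h: True, k: False}
  {h: True, k: False, q: False}
  {q: True, k: True, h: True}
  {q: True, k: True, h: False}


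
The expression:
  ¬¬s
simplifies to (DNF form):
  s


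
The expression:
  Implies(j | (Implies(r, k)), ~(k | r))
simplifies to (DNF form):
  (~j & ~k) | (~k & ~r)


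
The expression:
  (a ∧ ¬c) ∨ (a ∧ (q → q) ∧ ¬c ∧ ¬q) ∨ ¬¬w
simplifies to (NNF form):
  w ∨ (a ∧ ¬c)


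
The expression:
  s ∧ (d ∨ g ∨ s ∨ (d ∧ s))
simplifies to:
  s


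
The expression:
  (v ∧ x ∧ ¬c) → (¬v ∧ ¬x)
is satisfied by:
  {c: True, v: False, x: False}
  {v: False, x: False, c: False}
  {x: True, c: True, v: False}
  {x: True, v: False, c: False}
  {c: True, v: True, x: False}
  {v: True, c: False, x: False}
  {x: True, v: True, c: True}


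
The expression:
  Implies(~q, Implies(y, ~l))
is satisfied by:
  {q: True, l: False, y: False}
  {l: False, y: False, q: False}
  {y: True, q: True, l: False}
  {y: True, l: False, q: False}
  {q: True, l: True, y: False}
  {l: True, q: False, y: False}
  {y: True, l: True, q: True}


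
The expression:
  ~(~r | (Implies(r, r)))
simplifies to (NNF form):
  False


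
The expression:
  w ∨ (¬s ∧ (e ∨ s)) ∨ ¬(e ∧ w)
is always true.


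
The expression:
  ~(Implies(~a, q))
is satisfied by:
  {q: False, a: False}


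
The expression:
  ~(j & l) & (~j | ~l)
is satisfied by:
  {l: False, j: False}
  {j: True, l: False}
  {l: True, j: False}


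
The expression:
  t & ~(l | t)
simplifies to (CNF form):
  False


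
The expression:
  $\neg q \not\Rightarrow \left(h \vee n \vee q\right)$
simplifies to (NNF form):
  $\neg h \wedge \neg n \wedge \neg q$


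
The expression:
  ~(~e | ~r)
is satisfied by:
  {r: True, e: True}


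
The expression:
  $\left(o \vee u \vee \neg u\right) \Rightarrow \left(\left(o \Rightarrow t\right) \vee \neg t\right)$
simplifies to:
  $\text{True}$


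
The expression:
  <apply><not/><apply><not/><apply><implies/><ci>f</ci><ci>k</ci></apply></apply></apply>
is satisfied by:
  {k: True, f: False}
  {f: False, k: False}
  {f: True, k: True}


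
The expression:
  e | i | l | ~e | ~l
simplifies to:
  True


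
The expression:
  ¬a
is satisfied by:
  {a: False}


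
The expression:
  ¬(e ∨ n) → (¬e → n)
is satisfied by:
  {n: True, e: True}
  {n: True, e: False}
  {e: True, n: False}


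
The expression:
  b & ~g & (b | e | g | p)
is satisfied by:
  {b: True, g: False}


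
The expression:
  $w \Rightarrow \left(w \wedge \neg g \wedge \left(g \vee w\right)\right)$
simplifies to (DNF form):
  $\neg g \vee \neg w$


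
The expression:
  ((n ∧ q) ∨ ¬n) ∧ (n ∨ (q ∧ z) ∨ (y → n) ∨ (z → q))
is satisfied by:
  {q: True, y: False, z: False, n: False}
  {q: True, z: True, y: False, n: False}
  {q: True, y: True, z: False, n: False}
  {q: True, z: True, y: True, n: False}
  {n: True, q: True, y: False, z: False}
  {n: True, q: True, z: True, y: False}
  {n: True, q: True, y: True, z: False}
  {n: True, q: True, z: True, y: True}
  {n: False, y: False, z: False, q: False}
  {z: True, n: False, y: False, q: False}
  {y: True, n: False, z: False, q: False}


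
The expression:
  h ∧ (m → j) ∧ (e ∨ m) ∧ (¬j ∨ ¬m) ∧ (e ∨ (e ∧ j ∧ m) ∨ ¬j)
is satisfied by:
  {e: True, h: True, m: False}


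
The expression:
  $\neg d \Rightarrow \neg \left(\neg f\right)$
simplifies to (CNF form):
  $d \vee f$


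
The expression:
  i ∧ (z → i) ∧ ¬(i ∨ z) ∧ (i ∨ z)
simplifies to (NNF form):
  False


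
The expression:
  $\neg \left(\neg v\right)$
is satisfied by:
  {v: True}


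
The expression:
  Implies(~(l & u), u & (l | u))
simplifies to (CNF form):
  u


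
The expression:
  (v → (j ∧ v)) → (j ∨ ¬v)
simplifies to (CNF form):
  True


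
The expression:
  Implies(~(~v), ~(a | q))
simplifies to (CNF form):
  (~a | ~v) & (~q | ~v)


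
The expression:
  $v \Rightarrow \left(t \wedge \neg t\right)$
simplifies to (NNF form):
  $\neg v$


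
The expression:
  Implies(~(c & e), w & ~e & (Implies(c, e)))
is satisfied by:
  {c: True, e: True, w: True}
  {c: True, e: True, w: False}
  {w: True, c: False, e: False}


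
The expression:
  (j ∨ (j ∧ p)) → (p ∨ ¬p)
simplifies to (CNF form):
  True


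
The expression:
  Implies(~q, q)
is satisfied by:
  {q: True}


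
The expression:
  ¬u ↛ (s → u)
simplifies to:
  s ∧ ¬u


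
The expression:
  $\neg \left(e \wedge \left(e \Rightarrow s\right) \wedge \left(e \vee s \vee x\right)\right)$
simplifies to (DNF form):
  $\neg e \vee \neg s$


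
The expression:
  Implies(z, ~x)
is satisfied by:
  {z: False, x: False}
  {x: True, z: False}
  {z: True, x: False}


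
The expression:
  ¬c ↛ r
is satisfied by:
  {r: True, c: False}
  {c: False, r: False}
  {c: True, r: True}


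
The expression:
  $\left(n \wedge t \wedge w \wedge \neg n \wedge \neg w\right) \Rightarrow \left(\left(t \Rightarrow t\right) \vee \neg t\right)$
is always true.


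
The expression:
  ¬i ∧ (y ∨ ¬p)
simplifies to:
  ¬i ∧ (y ∨ ¬p)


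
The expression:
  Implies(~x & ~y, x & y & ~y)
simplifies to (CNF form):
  x | y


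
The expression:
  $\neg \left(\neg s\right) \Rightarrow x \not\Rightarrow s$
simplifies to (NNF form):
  $\neg s$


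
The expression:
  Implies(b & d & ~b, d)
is always true.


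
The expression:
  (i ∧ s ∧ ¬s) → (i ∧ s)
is always true.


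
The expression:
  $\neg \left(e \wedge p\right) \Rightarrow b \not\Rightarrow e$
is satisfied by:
  {p: True, b: True, e: False}
  {b: True, e: False, p: False}
  {e: True, p: True, b: True}
  {e: True, p: True, b: False}


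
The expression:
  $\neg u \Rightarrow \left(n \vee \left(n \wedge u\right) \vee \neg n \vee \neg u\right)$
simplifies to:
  $\text{True}$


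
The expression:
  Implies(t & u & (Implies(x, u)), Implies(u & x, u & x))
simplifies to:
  True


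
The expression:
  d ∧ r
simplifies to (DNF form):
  d ∧ r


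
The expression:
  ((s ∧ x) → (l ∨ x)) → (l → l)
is always true.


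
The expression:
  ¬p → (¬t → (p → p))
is always true.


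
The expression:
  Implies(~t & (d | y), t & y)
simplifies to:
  t | (~d & ~y)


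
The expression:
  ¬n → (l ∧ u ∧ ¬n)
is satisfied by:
  {n: True, l: True, u: True}
  {n: True, l: True, u: False}
  {n: True, u: True, l: False}
  {n: True, u: False, l: False}
  {l: True, u: True, n: False}


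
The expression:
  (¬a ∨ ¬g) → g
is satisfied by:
  {g: True}


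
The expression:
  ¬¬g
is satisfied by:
  {g: True}


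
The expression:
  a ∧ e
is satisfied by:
  {a: True, e: True}


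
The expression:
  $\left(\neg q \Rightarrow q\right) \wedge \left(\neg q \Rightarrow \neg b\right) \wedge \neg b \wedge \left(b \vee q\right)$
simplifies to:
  $q \wedge \neg b$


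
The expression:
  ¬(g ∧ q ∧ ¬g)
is always true.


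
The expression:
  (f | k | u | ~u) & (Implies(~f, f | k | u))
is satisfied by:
  {k: True, u: True, f: True}
  {k: True, u: True, f: False}
  {k: True, f: True, u: False}
  {k: True, f: False, u: False}
  {u: True, f: True, k: False}
  {u: True, f: False, k: False}
  {f: True, u: False, k: False}


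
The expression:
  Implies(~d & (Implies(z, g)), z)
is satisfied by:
  {d: True, z: True}
  {d: True, z: False}
  {z: True, d: False}


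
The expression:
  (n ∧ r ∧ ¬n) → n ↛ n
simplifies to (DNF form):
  True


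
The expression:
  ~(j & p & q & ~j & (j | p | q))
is always true.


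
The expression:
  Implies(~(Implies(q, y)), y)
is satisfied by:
  {y: True, q: False}
  {q: False, y: False}
  {q: True, y: True}


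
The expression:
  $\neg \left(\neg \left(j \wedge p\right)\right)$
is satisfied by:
  {p: True, j: True}


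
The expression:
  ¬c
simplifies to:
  ¬c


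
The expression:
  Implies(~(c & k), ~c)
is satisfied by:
  {k: True, c: False}
  {c: False, k: False}
  {c: True, k: True}


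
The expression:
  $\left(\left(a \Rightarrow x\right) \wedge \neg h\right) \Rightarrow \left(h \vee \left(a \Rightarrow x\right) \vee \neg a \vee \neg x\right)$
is always true.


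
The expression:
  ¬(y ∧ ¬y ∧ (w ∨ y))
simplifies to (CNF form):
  True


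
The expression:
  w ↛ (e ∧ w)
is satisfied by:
  {w: True, e: False}


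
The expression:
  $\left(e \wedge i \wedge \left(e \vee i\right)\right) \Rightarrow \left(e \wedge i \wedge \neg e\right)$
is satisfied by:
  {e: False, i: False}
  {i: True, e: False}
  {e: True, i: False}


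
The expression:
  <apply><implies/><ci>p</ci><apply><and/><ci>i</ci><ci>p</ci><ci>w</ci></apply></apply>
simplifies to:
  <apply><or/><apply><not/><ci>p</ci></apply><apply><and/><ci>i</ci><ci>w</ci></apply></apply>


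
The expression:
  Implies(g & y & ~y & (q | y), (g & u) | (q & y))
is always true.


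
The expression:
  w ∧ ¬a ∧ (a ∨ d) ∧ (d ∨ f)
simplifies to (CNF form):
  d ∧ w ∧ ¬a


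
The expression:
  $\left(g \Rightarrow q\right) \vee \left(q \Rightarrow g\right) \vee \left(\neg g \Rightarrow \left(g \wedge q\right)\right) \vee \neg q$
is always true.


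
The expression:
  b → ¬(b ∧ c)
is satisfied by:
  {c: False, b: False}
  {b: True, c: False}
  {c: True, b: False}


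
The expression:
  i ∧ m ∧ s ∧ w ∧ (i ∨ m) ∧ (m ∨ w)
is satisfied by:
  {s: True, m: True, w: True, i: True}


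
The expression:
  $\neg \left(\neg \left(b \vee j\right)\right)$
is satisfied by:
  {b: True, j: True}
  {b: True, j: False}
  {j: True, b: False}


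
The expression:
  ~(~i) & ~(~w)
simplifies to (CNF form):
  i & w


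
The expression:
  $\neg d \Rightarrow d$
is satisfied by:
  {d: True}


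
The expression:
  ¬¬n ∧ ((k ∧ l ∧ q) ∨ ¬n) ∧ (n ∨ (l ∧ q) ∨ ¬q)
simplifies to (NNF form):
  k ∧ l ∧ n ∧ q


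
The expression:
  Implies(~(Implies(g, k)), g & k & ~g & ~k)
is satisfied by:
  {k: True, g: False}
  {g: False, k: False}
  {g: True, k: True}


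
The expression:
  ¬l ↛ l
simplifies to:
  True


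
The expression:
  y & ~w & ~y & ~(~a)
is never true.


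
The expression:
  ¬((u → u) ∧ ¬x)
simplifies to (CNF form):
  x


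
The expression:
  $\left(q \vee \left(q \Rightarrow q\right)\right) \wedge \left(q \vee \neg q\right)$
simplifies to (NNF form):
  $\text{True}$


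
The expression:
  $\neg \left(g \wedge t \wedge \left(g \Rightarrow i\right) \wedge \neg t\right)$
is always true.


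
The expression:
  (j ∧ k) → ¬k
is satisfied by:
  {k: False, j: False}
  {j: True, k: False}
  {k: True, j: False}


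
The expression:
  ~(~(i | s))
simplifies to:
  i | s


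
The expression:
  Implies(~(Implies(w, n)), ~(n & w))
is always true.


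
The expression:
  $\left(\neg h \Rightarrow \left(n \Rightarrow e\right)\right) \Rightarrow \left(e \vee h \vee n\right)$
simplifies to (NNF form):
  $e \vee h \vee n$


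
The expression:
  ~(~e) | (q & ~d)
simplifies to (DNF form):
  e | (q & ~d)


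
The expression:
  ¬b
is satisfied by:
  {b: False}


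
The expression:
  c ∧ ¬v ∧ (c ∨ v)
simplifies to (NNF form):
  c ∧ ¬v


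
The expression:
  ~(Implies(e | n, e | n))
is never true.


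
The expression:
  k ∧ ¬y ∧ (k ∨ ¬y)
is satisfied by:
  {k: True, y: False}


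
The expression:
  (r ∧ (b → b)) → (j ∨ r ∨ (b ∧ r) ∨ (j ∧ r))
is always true.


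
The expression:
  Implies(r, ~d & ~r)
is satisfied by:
  {r: False}


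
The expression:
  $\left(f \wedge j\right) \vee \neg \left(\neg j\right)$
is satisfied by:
  {j: True}


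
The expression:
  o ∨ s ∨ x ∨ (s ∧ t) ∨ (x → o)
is always true.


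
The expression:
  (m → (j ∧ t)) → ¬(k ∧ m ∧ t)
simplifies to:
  ¬j ∨ ¬k ∨ ¬m ∨ ¬t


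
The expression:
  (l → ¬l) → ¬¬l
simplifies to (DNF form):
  l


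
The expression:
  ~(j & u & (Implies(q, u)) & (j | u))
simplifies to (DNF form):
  ~j | ~u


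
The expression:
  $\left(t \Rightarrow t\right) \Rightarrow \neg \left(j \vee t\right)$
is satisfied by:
  {t: False, j: False}


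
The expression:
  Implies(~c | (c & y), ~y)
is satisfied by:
  {y: False}


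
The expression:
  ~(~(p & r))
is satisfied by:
  {r: True, p: True}


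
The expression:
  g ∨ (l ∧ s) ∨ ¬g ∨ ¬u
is always true.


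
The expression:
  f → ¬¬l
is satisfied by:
  {l: True, f: False}
  {f: False, l: False}
  {f: True, l: True}


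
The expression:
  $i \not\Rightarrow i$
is never true.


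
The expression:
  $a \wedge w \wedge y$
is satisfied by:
  {a: True, w: True, y: True}


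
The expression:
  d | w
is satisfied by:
  {d: True, w: True}
  {d: True, w: False}
  {w: True, d: False}


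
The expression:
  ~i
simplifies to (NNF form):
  ~i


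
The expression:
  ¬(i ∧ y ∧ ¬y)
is always true.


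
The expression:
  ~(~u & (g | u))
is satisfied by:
  {u: True, g: False}
  {g: False, u: False}
  {g: True, u: True}


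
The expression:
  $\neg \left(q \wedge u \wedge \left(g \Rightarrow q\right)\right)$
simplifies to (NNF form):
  $\neg q \vee \neg u$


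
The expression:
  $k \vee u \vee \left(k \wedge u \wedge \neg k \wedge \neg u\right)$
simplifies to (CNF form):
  $k \vee u$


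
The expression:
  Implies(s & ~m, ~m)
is always true.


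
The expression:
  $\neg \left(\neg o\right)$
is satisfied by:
  {o: True}


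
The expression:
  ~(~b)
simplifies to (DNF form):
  b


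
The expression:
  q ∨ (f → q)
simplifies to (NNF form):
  q ∨ ¬f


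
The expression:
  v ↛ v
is never true.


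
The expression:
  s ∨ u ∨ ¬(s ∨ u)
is always true.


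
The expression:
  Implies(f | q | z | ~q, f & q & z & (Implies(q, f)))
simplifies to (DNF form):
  f & q & z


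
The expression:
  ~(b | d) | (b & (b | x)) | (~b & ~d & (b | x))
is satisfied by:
  {b: True, d: False}
  {d: False, b: False}
  {d: True, b: True}


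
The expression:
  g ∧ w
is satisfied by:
  {w: True, g: True}


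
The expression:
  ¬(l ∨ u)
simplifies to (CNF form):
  ¬l ∧ ¬u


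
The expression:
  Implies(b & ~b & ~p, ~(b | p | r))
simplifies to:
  True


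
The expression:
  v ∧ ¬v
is never true.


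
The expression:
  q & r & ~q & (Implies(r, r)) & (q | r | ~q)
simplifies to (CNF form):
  False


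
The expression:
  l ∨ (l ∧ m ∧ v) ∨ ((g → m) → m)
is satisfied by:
  {m: True, l: True, g: True}
  {m: True, l: True, g: False}
  {m: True, g: True, l: False}
  {m: True, g: False, l: False}
  {l: True, g: True, m: False}
  {l: True, g: False, m: False}
  {g: True, l: False, m: False}


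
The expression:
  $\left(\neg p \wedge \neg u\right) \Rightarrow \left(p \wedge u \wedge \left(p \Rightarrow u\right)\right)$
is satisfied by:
  {u: True, p: True}
  {u: True, p: False}
  {p: True, u: False}


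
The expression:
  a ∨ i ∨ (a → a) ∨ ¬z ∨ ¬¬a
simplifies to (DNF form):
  True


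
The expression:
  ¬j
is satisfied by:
  {j: False}


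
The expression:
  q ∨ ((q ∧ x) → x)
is always true.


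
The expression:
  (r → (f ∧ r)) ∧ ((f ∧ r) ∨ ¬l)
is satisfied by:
  {f: True, l: False, r: False}
  {f: False, l: False, r: False}
  {r: True, f: True, l: False}
  {r: True, l: True, f: True}


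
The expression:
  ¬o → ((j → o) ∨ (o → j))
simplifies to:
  True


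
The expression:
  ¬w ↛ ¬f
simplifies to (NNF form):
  f ∧ ¬w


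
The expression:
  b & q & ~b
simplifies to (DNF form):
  False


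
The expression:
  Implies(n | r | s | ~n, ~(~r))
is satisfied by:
  {r: True}


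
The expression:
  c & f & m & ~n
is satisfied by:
  {c: True, m: True, f: True, n: False}


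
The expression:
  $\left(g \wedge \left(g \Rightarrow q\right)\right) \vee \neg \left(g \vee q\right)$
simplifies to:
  $\left(g \wedge q\right) \vee \left(\neg g \wedge \neg q\right)$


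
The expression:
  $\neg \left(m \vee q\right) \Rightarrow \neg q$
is always true.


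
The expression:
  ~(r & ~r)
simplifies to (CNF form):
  True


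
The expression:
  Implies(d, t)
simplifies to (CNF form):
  t | ~d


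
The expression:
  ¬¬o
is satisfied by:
  {o: True}


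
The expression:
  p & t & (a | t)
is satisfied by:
  {t: True, p: True}


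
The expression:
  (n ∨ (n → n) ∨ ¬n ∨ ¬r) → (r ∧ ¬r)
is never true.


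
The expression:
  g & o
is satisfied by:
  {g: True, o: True}


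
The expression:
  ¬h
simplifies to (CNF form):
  ¬h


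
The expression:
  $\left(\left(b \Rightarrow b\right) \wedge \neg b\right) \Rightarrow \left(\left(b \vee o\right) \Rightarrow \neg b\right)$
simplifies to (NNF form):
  $\text{True}$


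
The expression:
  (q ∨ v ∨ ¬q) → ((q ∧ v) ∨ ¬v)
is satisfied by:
  {q: True, v: False}
  {v: False, q: False}
  {v: True, q: True}


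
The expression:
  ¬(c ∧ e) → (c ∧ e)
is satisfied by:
  {c: True, e: True}


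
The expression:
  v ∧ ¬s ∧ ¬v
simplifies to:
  False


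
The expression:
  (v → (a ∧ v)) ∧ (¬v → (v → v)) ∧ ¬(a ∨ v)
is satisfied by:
  {v: False, a: False}


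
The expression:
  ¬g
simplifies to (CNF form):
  ¬g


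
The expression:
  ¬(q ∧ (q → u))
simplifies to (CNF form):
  ¬q ∨ ¬u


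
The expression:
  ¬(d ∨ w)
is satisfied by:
  {d: False, w: False}


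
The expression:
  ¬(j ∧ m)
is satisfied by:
  {m: False, j: False}
  {j: True, m: False}
  {m: True, j: False}


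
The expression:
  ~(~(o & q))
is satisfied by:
  {o: True, q: True}


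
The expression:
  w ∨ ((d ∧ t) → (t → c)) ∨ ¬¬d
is always true.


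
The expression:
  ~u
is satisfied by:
  {u: False}


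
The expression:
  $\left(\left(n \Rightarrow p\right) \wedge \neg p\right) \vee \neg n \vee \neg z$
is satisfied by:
  {z: False, n: False}
  {n: True, z: False}
  {z: True, n: False}


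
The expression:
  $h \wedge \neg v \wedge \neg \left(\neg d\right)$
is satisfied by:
  {h: True, d: True, v: False}


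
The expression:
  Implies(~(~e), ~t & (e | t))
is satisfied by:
  {e: False, t: False}
  {t: True, e: False}
  {e: True, t: False}


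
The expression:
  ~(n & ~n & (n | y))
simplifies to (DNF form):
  True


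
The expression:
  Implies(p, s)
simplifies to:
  s | ~p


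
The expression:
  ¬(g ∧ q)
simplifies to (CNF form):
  ¬g ∨ ¬q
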